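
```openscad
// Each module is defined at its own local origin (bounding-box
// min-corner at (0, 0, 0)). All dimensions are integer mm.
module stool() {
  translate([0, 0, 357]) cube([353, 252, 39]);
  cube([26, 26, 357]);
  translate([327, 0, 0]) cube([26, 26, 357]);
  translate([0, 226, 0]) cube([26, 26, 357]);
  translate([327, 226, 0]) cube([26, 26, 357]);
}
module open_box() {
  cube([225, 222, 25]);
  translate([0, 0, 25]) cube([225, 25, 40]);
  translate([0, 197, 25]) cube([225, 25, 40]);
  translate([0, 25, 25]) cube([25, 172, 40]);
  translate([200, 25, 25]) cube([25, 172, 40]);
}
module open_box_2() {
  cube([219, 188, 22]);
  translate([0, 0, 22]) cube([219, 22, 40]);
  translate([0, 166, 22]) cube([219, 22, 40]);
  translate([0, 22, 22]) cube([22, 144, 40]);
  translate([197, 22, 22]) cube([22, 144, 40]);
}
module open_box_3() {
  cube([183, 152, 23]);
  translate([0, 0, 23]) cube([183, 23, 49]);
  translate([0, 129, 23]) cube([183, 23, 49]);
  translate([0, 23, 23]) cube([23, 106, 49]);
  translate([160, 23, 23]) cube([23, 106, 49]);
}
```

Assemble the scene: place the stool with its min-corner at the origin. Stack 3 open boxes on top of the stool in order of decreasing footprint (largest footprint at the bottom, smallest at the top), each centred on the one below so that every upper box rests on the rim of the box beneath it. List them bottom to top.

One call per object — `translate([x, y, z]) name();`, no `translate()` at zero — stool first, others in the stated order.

stool();
translate([64, 15, 396]) open_box();
translate([67, 32, 461]) open_box_2();
translate([85, 50, 523]) open_box_3();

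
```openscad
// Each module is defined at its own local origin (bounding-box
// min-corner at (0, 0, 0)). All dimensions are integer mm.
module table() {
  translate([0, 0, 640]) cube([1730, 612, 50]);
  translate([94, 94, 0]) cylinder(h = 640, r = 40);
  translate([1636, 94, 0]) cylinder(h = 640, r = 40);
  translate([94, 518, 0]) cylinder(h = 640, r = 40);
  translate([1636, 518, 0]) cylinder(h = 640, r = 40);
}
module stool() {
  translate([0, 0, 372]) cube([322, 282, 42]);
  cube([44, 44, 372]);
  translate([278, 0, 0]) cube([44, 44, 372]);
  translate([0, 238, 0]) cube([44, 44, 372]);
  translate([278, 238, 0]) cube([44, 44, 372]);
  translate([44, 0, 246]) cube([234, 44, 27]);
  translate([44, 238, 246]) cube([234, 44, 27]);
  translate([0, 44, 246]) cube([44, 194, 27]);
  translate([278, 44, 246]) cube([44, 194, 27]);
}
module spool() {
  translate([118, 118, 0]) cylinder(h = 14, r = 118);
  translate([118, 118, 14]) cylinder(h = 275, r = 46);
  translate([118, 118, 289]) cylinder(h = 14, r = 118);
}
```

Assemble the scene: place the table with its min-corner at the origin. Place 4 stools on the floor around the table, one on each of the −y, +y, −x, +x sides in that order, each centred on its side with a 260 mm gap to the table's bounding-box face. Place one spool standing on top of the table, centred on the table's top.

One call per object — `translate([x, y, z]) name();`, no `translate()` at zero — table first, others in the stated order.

table();
translate([704, -542, 0]) stool();
translate([704, 872, 0]) stool();
translate([-582, 165, 0]) stool();
translate([1990, 165, 0]) stool();
translate([747, 188, 690]) spool();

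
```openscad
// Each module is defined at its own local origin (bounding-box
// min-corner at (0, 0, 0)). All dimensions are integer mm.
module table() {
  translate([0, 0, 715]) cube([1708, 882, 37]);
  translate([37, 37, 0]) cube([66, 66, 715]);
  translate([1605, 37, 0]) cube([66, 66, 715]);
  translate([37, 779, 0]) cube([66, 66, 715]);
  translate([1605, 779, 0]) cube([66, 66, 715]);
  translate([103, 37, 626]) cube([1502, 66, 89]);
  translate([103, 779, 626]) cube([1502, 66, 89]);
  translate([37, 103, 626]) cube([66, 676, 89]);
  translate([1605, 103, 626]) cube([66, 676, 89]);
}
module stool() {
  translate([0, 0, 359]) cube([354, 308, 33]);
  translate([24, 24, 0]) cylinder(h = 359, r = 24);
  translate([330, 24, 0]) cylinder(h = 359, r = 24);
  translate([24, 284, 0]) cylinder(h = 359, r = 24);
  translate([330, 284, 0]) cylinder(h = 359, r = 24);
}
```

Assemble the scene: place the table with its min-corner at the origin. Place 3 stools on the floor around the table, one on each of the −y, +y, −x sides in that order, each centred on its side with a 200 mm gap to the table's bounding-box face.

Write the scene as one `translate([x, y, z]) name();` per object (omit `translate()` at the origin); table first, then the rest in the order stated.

table();
translate([677, -508, 0]) stool();
translate([677, 1082, 0]) stool();
translate([-554, 287, 0]) stool();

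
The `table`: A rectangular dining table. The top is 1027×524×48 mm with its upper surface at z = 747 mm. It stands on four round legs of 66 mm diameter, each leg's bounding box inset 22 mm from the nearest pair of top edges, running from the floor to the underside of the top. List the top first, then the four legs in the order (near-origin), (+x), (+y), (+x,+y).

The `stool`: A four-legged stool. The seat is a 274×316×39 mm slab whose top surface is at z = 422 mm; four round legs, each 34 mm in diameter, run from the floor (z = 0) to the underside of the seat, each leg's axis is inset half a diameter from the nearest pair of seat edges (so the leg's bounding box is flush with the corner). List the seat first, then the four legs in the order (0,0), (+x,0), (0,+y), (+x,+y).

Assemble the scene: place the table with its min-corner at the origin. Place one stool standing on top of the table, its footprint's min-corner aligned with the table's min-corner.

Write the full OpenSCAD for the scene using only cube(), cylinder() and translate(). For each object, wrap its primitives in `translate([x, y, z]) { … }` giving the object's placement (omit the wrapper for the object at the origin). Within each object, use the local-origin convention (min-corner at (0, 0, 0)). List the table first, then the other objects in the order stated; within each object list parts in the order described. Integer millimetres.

translate([0, 0, 699]) cube([1027, 524, 48]);
translate([55, 55, 0]) cylinder(h = 699, r = 33);
translate([972, 55, 0]) cylinder(h = 699, r = 33);
translate([55, 469, 0]) cylinder(h = 699, r = 33);
translate([972, 469, 0]) cylinder(h = 699, r = 33);
translate([0, 0, 747]) {
  translate([0, 0, 383]) cube([274, 316, 39]);
  translate([17, 17, 0]) cylinder(h = 383, r = 17);
  translate([257, 17, 0]) cylinder(h = 383, r = 17);
  translate([17, 299, 0]) cylinder(h = 383, r = 17);
  translate([257, 299, 0]) cylinder(h = 383, r = 17);
}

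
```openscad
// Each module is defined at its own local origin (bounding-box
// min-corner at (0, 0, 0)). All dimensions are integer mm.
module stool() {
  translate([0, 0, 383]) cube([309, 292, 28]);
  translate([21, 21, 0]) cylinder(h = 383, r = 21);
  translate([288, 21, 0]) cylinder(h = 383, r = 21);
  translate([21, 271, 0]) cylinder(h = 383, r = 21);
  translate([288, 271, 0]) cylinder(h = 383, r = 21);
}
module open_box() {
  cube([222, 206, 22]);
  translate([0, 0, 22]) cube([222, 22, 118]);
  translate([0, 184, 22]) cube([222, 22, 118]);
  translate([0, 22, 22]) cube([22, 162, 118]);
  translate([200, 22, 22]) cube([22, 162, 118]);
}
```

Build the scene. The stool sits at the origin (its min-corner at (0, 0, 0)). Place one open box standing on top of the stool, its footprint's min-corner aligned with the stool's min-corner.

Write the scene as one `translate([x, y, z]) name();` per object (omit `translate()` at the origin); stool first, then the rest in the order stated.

stool();
translate([0, 0, 411]) open_box();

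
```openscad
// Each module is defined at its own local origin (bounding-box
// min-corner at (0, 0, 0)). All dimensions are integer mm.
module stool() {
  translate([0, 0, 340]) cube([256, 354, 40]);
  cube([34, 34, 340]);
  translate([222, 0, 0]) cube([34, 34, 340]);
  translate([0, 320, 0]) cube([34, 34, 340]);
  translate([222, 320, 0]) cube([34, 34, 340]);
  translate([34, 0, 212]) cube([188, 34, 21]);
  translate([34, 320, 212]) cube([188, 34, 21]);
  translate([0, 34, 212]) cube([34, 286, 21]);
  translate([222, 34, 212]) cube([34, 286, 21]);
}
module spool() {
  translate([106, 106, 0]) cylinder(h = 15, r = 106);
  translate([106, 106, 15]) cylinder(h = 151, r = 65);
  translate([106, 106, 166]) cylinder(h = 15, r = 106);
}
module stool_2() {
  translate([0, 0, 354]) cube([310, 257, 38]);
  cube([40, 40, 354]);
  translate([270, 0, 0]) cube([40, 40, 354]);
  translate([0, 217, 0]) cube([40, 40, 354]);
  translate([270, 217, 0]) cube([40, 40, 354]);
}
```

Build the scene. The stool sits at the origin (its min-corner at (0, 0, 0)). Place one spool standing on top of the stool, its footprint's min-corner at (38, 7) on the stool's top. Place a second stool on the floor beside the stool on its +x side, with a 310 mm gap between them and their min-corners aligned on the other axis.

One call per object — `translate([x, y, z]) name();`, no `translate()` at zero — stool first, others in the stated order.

stool();
translate([38, 7, 380]) spool();
translate([566, 0, 0]) stool_2();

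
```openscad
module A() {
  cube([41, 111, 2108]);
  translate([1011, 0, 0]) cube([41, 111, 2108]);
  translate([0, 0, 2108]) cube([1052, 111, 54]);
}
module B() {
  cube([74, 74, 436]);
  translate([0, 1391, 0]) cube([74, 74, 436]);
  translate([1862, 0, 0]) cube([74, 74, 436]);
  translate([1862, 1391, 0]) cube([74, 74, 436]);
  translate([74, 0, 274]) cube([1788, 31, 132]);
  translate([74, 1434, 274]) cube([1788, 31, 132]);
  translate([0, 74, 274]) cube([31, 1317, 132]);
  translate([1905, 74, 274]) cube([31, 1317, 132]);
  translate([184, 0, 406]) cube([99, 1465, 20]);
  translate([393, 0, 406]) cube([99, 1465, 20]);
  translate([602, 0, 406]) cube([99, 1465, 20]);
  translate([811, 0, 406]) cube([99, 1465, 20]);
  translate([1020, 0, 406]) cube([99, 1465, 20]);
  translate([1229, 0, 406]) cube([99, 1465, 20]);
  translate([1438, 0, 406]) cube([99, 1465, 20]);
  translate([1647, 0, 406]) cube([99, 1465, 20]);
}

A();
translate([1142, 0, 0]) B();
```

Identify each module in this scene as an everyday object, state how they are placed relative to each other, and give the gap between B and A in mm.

The bed frame's nearest face is 90 mm from the door frame's +x face.

A is a door frame. B is a bed frame. The bed frame is on the floor beside the door frame on its +x side. The gap between the bed frame and the door frame is 90 mm.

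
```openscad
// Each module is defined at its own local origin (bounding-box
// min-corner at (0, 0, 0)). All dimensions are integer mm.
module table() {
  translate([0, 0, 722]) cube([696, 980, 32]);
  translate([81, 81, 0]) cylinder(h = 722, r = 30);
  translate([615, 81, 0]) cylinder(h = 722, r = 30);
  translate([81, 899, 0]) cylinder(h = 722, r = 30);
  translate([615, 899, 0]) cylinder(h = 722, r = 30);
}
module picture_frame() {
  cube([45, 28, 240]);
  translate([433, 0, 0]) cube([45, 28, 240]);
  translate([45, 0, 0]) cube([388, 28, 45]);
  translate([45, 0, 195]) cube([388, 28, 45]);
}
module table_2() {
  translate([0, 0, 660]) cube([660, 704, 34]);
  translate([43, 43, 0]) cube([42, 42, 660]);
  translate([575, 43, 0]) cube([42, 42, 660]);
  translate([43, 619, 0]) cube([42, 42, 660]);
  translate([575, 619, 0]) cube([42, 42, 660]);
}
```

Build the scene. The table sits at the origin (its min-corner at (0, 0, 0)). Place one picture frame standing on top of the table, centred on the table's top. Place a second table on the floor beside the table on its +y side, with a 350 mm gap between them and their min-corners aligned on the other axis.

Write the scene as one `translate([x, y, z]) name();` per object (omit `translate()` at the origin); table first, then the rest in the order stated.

table();
translate([109, 476, 754]) picture_frame();
translate([0, 1330, 0]) table_2();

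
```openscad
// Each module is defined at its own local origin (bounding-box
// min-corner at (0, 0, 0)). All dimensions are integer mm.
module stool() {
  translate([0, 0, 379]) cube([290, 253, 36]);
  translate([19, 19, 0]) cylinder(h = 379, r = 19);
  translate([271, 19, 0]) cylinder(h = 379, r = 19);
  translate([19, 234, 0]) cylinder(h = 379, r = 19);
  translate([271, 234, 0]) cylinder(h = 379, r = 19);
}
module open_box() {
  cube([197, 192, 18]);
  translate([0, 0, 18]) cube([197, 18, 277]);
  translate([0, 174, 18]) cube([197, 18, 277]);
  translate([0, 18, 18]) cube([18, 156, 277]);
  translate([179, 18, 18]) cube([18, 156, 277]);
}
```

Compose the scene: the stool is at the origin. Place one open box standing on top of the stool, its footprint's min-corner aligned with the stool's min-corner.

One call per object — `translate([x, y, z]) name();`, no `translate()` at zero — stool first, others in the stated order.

stool();
translate([0, 0, 415]) open_box();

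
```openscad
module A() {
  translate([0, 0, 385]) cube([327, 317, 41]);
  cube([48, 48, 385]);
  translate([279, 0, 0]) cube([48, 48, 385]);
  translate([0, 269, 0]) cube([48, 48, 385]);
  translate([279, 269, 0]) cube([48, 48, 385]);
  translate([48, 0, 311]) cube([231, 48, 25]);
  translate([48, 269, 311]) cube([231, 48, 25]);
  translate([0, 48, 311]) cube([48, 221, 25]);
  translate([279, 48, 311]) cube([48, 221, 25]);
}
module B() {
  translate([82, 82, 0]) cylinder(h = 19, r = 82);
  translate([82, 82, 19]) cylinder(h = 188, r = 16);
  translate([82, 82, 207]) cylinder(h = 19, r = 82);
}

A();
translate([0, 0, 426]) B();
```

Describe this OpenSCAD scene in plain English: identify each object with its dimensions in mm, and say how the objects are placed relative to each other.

A is a four-legged stool. The seat is a 327×317×41 mm slab whose top surface is at z = 426 mm; four square legs, each 48×48 mm in cross-section, run from the floor (z = 0) to the underside of the seat, each flush with a corner of the seat. Four stretchers, 48 mm wide and 25 mm tall, connect adjacent legs with their undersides at z = 311 mm, each running between the inner faces of the legs it joins and aligned with the legs' outer faces on the other axis.

B is a spool: two coaxial disc flanges of radius 82 mm and thickness 19 mm, joined by a core cylinder of radius 16 mm and height 188 mm. The lower flange rests on z = 0 and the three cylinders share a vertical axis.

The spool is on top of the stool.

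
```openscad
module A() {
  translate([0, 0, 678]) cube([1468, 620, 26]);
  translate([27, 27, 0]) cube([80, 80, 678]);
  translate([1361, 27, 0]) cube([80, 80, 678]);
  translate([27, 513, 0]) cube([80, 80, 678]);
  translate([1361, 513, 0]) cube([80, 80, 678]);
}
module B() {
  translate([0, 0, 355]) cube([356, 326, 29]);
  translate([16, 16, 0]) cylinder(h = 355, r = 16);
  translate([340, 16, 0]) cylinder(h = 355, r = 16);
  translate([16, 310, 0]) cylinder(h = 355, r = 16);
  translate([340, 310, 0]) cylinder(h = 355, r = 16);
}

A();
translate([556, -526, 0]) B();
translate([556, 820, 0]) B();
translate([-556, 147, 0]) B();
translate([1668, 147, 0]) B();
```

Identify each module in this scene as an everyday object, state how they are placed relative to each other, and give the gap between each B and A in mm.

Each stool's nearest face is 200 mm from the table's bounding box.

A is a table. B is a stool. Four stools sit around the table at the −y, +y, −x, +x sides. The gap between each stool and the table is 200 mm.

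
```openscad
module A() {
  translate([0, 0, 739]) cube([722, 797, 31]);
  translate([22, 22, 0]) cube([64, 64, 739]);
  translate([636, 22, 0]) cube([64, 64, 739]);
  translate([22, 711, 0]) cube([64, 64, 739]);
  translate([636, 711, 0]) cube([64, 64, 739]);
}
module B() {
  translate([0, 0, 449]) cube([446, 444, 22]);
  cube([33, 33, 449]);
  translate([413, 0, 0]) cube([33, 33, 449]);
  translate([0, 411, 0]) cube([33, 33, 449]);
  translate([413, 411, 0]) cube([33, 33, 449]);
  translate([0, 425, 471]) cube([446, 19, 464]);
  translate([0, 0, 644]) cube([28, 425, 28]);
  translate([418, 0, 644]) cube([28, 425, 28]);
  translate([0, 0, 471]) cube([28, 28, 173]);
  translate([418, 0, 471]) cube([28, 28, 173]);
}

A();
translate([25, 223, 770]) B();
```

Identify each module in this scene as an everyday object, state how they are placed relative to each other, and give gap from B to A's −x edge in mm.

The chair's min-x is at 25; the table's min-x is 0; gap = 25 mm.

A is a table. B is a chair. The chair is on top of the table. The gap from the chair to the table's −x edge is 25 mm.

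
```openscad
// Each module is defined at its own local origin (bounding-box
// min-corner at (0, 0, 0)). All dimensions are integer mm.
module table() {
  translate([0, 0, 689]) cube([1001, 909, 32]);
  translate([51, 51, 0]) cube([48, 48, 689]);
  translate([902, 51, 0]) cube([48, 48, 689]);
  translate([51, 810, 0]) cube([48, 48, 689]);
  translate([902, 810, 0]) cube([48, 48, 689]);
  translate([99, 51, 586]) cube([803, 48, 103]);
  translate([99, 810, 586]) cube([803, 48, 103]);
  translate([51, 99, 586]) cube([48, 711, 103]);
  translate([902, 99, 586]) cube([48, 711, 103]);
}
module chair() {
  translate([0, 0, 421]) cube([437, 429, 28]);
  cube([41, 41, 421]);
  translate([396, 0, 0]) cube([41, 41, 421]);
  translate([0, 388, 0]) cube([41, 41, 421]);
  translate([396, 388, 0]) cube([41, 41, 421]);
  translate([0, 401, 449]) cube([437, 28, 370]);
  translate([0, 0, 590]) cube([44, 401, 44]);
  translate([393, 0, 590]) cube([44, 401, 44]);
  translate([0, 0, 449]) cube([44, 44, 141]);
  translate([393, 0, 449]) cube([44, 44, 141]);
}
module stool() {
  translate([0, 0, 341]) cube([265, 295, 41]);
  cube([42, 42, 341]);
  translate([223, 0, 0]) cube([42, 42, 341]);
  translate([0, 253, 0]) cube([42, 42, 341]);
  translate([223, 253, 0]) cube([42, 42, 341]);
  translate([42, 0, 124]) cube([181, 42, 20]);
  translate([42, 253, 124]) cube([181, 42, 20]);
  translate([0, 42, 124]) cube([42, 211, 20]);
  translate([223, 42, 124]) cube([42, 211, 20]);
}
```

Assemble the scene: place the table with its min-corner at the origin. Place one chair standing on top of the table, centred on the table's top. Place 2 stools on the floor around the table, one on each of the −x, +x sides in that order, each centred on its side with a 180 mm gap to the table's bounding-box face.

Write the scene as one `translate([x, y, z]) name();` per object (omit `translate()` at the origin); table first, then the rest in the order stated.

table();
translate([282, 240, 721]) chair();
translate([-445, 307, 0]) stool();
translate([1181, 307, 0]) stool();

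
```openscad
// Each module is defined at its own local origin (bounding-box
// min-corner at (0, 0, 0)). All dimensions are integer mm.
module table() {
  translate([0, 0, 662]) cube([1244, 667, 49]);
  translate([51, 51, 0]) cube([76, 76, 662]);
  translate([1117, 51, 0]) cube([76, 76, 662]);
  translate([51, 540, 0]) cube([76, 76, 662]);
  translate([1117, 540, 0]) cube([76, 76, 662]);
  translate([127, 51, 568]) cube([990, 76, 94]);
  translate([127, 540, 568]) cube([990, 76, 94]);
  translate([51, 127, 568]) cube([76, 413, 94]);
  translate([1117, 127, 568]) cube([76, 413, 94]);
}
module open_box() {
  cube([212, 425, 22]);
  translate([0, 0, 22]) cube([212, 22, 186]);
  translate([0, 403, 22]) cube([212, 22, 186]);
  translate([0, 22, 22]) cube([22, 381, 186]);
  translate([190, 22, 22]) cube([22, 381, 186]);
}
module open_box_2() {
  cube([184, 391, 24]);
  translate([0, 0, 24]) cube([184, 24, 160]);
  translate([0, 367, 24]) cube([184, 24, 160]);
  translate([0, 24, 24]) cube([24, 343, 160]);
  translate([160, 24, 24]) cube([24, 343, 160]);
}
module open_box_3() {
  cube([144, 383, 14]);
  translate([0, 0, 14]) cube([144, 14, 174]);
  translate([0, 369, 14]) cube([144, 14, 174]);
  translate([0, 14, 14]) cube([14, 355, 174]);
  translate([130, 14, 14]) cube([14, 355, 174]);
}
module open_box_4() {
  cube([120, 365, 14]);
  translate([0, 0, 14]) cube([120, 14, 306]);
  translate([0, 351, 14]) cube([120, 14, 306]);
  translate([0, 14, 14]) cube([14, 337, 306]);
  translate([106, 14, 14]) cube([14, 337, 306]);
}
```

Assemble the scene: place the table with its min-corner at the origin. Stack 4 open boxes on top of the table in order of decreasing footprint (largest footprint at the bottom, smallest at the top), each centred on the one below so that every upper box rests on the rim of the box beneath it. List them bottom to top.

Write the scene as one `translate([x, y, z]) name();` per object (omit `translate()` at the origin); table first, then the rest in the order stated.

table();
translate([516, 121, 711]) open_box();
translate([530, 138, 919]) open_box_2();
translate([550, 142, 1103]) open_box_3();
translate([562, 151, 1291]) open_box_4();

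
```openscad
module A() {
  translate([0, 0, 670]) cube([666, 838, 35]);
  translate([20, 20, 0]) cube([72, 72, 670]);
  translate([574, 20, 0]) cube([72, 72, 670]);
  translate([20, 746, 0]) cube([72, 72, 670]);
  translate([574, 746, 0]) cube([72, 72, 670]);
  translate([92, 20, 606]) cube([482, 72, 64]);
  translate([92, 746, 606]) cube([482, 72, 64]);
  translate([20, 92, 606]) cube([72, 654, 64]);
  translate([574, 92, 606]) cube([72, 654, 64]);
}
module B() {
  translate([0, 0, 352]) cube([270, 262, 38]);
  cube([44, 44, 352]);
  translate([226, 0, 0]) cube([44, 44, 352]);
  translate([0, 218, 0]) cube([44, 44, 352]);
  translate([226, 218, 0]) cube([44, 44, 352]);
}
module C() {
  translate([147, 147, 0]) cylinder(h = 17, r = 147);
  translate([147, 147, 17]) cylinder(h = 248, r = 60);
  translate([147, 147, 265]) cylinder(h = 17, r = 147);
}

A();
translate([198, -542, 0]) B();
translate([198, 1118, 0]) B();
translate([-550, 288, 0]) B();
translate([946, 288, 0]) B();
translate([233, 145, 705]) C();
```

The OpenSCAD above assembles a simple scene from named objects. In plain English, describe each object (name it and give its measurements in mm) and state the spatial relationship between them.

A is a rectangular dining table. The top is 666×838×35 mm with its upper surface at z = 705 mm. It stands on four 72×72 mm square legs, each inset 20 mm from the nearest pair of top edges, running from the floor to the underside of the top. Four apron rails, 72 mm thick and 64 mm tall, run between adjacent legs with their top edges flush with the underside of the top and their outer faces flush with the legs' outer faces.

B is a simple wooden stool: a rectangular seat 270 mm (x) by 262 mm (y), 38 mm thick, top face at z = 390 mm, on four square legs, each 44×44 mm in cross-section. The legs rest on z = 0, each flush with a corner of the seat.

C is a spool: two coaxial disc flanges of radius 147 mm and thickness 17 mm, joined by a core cylinder of radius 60 mm and height 248 mm. The lower flange rests on z = 0 and the three cylinders share a vertical axis.

Four stools sit around the table at the −y, +y, −x, +x sides. The spool is on top of the table.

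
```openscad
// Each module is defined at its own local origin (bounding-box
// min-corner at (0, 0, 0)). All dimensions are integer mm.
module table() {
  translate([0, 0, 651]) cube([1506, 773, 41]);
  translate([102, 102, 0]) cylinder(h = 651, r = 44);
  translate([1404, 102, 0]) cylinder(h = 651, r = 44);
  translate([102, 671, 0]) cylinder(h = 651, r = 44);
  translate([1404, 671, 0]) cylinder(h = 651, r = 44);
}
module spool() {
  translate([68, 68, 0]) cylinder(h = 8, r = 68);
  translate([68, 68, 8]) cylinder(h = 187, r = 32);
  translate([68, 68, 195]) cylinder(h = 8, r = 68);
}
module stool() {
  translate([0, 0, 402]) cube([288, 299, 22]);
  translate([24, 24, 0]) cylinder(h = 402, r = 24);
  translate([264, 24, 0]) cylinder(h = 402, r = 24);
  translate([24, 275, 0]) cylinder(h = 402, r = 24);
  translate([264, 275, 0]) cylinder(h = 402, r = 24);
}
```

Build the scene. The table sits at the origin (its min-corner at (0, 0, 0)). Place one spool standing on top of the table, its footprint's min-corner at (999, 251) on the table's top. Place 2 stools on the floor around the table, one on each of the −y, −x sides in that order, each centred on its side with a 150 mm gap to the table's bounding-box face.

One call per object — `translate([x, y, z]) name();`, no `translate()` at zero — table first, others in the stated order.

table();
translate([999, 251, 692]) spool();
translate([609, -449, 0]) stool();
translate([-438, 237, 0]) stool();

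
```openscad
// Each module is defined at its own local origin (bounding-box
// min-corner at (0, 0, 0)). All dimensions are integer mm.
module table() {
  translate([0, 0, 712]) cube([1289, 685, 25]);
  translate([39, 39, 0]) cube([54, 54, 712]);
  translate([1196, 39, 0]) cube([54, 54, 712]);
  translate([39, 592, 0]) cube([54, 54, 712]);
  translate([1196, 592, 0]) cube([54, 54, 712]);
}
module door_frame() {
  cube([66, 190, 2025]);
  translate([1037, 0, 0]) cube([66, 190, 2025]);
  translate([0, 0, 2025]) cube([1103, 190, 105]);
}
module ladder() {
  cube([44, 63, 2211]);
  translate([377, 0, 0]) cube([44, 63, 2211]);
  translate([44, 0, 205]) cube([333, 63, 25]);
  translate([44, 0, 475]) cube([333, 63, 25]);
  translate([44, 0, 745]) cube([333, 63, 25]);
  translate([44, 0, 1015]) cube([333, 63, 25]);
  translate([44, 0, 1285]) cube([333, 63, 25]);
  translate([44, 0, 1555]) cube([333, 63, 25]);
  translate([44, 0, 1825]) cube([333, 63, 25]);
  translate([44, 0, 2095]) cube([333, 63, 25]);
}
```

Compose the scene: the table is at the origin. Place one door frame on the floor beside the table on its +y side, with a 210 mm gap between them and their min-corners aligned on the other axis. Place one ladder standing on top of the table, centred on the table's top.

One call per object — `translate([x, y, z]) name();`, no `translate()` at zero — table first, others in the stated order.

table();
translate([0, 895, 0]) door_frame();
translate([434, 311, 737]) ladder();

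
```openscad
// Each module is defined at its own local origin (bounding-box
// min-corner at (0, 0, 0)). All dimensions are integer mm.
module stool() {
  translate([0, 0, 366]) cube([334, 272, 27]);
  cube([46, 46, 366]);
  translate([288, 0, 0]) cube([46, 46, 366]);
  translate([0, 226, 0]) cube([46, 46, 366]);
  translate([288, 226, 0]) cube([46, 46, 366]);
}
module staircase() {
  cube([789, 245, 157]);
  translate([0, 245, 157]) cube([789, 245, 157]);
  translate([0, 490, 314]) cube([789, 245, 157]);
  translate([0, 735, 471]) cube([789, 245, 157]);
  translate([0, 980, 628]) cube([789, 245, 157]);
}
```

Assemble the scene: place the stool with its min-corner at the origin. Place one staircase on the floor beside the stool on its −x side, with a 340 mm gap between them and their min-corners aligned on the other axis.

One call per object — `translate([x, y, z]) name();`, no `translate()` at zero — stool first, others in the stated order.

stool();
translate([-1129, 0, 0]) staircase();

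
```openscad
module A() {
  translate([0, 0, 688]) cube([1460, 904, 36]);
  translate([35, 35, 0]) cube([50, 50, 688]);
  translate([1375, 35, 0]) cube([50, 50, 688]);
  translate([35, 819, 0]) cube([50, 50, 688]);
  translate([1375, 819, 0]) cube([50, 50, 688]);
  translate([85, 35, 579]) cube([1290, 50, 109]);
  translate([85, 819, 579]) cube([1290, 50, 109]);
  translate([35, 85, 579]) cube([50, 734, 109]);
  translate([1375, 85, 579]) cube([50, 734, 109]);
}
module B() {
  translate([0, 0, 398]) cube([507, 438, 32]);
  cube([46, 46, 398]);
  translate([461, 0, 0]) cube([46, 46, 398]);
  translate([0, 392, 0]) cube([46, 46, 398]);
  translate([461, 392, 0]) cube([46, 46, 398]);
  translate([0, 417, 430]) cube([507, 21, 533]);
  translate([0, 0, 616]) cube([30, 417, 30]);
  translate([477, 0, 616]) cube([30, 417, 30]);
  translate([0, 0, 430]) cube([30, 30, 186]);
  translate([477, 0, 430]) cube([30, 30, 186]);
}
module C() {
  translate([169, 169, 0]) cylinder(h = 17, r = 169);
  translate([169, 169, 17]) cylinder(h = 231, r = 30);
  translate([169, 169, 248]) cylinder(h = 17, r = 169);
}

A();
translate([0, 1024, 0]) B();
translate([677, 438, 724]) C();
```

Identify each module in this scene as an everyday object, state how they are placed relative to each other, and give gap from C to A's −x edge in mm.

A is a table. B is a chair. C is a spool. The chair is on the floor beside the table on its +y side. The spool is on top of the table. The gap from the spool to the table's −x edge is 677 mm.

The spool's min-x is at 677; the table's min-x is 0; gap = 677 mm.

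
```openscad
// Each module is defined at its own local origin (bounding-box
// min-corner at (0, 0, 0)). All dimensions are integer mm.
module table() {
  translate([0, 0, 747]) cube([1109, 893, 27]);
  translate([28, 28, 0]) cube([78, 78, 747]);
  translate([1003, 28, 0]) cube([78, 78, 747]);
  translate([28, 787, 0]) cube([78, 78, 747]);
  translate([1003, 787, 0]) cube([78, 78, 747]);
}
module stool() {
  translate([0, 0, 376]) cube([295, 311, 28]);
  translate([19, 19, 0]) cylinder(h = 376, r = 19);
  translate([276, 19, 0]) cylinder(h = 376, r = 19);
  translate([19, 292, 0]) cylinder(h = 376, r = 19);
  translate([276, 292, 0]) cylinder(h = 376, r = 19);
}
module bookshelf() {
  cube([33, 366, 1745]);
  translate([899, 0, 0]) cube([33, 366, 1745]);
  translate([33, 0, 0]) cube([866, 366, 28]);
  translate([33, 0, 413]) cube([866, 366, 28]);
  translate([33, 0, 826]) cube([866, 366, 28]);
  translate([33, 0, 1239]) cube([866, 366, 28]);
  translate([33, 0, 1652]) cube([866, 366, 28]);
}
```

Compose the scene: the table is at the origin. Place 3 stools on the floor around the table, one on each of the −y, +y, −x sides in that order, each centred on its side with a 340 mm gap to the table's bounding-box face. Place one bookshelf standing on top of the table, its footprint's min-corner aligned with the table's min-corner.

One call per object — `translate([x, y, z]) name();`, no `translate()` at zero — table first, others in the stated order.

table();
translate([407, -651, 0]) stool();
translate([407, 1233, 0]) stool();
translate([-635, 291, 0]) stool();
translate([0, 0, 774]) bookshelf();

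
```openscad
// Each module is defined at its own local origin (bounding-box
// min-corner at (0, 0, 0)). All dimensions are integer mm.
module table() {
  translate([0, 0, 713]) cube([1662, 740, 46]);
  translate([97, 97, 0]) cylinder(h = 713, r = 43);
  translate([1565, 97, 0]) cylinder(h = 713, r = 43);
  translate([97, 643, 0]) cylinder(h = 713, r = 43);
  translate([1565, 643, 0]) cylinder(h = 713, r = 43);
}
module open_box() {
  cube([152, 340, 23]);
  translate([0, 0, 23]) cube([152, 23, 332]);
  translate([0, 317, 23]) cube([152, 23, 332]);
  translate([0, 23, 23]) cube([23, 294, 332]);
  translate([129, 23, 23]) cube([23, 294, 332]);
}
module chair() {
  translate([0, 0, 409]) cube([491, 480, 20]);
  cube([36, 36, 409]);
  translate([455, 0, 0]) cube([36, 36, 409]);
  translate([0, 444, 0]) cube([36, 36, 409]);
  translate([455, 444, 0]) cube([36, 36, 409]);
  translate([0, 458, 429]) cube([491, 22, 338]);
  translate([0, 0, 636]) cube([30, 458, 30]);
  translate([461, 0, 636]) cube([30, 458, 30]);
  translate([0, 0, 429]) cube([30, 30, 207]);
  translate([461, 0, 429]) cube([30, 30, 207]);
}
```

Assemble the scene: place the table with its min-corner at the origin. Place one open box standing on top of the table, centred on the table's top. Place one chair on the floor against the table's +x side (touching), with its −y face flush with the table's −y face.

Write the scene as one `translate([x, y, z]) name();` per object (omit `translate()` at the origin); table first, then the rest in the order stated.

table();
translate([755, 200, 759]) open_box();
translate([1662, 0, 0]) chair();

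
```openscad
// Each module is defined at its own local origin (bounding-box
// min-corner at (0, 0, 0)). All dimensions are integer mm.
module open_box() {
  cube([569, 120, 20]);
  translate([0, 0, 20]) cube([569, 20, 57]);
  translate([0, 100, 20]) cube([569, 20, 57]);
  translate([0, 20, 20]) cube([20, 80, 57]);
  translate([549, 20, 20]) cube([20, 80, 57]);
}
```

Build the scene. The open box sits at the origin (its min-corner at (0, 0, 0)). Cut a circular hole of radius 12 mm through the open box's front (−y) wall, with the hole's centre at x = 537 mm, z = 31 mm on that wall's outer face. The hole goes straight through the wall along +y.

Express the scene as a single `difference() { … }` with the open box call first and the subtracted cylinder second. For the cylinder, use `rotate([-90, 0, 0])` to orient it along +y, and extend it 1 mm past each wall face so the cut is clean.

difference() {
  open_box();
  translate([537, -1, 31]) rotate([-90, 0, 0]) cylinder(h = 22, r = 12);
}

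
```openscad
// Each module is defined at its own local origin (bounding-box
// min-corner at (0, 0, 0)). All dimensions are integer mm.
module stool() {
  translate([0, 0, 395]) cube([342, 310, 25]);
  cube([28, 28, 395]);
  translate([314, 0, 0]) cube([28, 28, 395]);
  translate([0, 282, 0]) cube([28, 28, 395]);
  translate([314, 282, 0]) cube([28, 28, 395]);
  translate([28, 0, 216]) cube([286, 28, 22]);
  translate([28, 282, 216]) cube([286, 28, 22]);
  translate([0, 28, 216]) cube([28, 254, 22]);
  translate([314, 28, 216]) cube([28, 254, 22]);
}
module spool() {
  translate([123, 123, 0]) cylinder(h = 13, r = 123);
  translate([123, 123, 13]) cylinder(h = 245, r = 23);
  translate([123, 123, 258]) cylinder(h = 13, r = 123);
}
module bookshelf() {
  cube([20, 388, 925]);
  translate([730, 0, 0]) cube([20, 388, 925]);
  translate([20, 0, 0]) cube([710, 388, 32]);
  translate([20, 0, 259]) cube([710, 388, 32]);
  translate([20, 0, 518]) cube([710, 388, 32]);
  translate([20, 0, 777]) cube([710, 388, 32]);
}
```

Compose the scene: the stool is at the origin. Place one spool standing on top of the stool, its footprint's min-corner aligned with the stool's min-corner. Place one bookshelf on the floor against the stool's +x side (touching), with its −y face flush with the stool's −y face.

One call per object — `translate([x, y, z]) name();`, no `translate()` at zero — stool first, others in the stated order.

stool();
translate([0, 0, 420]) spool();
translate([342, 0, 0]) bookshelf();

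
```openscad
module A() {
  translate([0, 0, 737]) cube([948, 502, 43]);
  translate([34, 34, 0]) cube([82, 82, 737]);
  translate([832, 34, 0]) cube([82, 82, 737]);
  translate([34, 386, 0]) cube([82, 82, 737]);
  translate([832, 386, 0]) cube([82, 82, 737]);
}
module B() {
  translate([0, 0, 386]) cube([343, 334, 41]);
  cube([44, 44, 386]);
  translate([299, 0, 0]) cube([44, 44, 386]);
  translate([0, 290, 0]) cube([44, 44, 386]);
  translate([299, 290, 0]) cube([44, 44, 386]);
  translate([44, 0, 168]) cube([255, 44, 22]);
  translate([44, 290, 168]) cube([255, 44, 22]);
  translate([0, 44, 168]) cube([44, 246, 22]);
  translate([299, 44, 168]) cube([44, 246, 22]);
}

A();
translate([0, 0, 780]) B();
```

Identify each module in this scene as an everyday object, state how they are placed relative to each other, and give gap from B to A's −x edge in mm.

A is a table. B is a stool. The stool is on top of the table. The gap from the stool to the table's −x edge is 0 mm.

The stool's min-x is at 0; the table's min-x is 0; gap = 0 mm.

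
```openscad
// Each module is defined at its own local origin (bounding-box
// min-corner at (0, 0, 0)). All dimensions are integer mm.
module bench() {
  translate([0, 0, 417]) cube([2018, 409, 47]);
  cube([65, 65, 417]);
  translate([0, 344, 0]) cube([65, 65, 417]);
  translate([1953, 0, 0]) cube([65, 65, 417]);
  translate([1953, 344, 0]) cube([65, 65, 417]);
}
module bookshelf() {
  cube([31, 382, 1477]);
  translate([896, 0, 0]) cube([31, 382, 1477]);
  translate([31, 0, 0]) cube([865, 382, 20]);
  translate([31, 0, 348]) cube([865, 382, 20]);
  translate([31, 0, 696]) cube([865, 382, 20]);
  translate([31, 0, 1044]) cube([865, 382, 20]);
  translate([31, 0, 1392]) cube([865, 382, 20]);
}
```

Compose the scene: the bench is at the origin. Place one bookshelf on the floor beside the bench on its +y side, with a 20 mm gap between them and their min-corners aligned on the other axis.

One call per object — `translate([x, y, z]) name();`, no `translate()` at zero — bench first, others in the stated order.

bench();
translate([0, 429, 0]) bookshelf();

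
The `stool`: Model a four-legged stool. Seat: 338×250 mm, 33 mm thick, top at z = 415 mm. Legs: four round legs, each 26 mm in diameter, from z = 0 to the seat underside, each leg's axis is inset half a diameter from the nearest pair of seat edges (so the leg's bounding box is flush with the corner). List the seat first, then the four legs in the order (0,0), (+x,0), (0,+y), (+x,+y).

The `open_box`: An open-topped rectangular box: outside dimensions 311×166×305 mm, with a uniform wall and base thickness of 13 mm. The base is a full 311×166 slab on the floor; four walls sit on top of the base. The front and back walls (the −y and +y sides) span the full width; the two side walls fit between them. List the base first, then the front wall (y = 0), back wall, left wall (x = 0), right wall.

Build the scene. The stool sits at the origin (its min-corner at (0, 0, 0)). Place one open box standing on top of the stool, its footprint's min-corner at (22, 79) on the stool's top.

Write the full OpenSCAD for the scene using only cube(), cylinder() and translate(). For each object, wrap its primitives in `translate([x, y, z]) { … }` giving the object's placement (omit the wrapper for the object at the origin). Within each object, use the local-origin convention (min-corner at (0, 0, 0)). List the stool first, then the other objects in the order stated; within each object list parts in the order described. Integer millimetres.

translate([0, 0, 382]) cube([338, 250, 33]);
translate([13, 13, 0]) cylinder(h = 382, r = 13);
translate([325, 13, 0]) cylinder(h = 382, r = 13);
translate([13, 237, 0]) cylinder(h = 382, r = 13);
translate([325, 237, 0]) cylinder(h = 382, r = 13);
translate([22, 79, 415]) {
  cube([311, 166, 13]);
  translate([0, 0, 13]) cube([311, 13, 292]);
  translate([0, 153, 13]) cube([311, 13, 292]);
  translate([0, 13, 13]) cube([13, 140, 292]);
  translate([298, 13, 13]) cube([13, 140, 292]);
}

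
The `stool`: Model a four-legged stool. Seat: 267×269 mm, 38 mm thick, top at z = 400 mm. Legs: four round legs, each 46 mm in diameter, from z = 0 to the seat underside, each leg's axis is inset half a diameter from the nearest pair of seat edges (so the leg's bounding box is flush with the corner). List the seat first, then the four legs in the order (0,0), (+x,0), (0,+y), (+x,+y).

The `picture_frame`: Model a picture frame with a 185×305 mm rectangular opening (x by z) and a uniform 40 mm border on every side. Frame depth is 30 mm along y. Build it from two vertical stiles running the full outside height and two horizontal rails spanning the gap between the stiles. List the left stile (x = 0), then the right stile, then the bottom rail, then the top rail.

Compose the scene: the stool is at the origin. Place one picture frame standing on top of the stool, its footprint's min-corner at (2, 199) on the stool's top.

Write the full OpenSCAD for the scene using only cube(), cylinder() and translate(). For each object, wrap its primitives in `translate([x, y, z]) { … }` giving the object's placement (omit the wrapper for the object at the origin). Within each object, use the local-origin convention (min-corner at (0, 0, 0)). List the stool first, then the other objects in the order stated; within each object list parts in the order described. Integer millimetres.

translate([0, 0, 362]) cube([267, 269, 38]);
translate([23, 23, 0]) cylinder(h = 362, r = 23);
translate([244, 23, 0]) cylinder(h = 362, r = 23);
translate([23, 246, 0]) cylinder(h = 362, r = 23);
translate([244, 246, 0]) cylinder(h = 362, r = 23);
translate([2, 199, 400]) {
  cube([40, 30, 385]);
  translate([225, 0, 0]) cube([40, 30, 385]);
  translate([40, 0, 0]) cube([185, 30, 40]);
  translate([40, 0, 345]) cube([185, 30, 40]);
}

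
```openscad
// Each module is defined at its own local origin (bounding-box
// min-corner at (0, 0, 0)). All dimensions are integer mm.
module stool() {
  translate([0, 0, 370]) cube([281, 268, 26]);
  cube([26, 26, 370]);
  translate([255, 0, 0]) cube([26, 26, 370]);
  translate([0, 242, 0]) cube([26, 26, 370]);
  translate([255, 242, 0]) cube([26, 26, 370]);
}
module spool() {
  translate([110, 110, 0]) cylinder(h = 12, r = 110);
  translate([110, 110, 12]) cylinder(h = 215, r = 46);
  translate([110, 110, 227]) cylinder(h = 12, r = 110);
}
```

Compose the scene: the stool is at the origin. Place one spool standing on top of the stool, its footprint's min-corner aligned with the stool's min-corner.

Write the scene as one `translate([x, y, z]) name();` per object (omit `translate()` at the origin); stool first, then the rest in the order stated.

stool();
translate([0, 0, 396]) spool();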